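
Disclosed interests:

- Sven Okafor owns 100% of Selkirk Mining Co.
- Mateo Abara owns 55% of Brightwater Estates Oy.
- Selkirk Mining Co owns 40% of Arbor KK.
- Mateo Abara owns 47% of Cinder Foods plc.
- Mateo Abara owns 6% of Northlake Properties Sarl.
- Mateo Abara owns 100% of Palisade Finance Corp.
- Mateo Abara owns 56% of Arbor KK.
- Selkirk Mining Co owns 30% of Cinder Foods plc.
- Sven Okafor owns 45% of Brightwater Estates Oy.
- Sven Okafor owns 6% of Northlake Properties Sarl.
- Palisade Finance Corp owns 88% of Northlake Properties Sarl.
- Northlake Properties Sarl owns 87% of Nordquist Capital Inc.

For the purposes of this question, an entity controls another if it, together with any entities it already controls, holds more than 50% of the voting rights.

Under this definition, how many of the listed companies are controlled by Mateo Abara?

Mateo holds 55% of Brightwater, so Mateo controls Brightwater.
Mateo holds 100% of Palisade, so Mateo controls Palisade.
Mateo holds 56% of Arbor, so Mateo controls Arbor.
Palisade and Mateo together hold 88% + 6% = 94% of Northlake, so Mateo controls Northlake.
Northlake holds 87% of Nordquist, so Mateo controls Nordquist.
No other company's threshold is met.
Mateo controls 5 companies.

5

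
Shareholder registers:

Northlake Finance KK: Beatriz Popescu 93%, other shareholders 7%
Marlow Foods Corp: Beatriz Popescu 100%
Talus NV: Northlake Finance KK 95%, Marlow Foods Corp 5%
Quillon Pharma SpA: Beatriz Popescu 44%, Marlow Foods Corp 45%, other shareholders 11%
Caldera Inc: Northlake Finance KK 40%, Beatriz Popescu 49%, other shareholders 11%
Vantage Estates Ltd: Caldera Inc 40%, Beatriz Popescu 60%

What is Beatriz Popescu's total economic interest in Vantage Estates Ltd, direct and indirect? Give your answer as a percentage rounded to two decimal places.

94.48%

Beatriz reaches Vantage along 3 paths.
Via Northlake → Caldera: 93% × 40% × 40% = 14.88%.
Via Caldera: 49% × 40% = 19.6%.
Direct stake: 60% = 60%.
Total: 14.88% + 19.6% + 60% = 94.48%.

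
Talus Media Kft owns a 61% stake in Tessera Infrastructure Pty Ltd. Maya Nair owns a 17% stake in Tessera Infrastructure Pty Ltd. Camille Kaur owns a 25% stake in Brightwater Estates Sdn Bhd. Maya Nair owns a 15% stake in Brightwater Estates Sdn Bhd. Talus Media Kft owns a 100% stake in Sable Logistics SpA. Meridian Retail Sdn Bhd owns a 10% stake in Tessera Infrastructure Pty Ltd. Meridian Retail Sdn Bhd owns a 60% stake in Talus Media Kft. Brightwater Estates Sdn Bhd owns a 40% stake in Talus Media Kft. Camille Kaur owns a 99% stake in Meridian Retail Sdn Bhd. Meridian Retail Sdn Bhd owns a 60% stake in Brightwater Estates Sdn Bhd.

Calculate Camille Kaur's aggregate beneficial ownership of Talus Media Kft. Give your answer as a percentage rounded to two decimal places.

Camille reaches Talus along 3 paths.
Via Brightwater: 25% × 40% = 10%.
Via Meridian → Brightwater: 99% × 60% × 40% = 23.76%.
Via Meridian: 99% × 60% = 59.4%.
Total: 10% + 23.76% + 59.4% = 93.16%.

93.16%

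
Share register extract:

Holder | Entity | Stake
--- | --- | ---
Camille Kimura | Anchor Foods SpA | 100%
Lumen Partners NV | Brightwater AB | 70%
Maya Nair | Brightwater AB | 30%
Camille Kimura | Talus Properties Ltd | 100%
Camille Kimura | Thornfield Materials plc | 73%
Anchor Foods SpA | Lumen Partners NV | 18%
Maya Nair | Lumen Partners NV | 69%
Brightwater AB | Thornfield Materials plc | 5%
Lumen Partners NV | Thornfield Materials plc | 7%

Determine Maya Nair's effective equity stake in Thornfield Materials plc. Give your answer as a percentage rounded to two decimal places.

8.75%

Maya reaches Thornfield along 3 paths.
Via Lumen → Brightwater: 69% × 70% × 5% = 2.415%.
Via Brightwater: 30% × 5% = 1.5%.
Via Lumen: 69% × 7% = 4.83%.
Total: 2.415% + 1.5% + 4.83% = 8.745%.
Rounded: 8.75%.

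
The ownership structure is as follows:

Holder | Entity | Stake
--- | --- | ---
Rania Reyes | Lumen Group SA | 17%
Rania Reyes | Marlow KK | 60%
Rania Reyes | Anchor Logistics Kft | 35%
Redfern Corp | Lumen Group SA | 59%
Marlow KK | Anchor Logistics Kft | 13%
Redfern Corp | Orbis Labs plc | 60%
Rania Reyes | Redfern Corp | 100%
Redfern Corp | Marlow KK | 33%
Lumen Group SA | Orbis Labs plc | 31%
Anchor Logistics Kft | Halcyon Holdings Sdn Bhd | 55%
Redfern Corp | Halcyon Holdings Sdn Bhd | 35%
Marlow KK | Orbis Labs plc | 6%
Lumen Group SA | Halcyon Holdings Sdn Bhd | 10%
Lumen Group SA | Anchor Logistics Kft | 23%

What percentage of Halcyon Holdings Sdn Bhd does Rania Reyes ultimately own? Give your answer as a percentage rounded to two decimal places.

Rania reaches Halcyon along 8 paths.
Via Redfern: 100% × 35% = 35%.
Via Lumen: 17% × 10% = 1.7%.
Via Redfern → Lumen: 100% × 59% × 10% = 5.9%.
Via Lumen → Anchor: 17% × 23% × 55% = 2.1505%.
Via Redfern → Lumen → Anchor: 100% × 59% × 23% × 55% = 7.4635%.
Via Anchor: 35% × 55% = 19.25%.
Via Marlow → Anchor: 60% × 13% × 55% = 4.29%.
Via Redfern → Marlow → Anchor: 100% × 33% × 13% × 55% = 2.3595%.
Total: 35% + 1.7% + 5.9% + 2.1505% + 7.4635% + 19.25% + 4.29% + 2.3595% = 78.1135%.
Rounded: 78.11%.

78.11%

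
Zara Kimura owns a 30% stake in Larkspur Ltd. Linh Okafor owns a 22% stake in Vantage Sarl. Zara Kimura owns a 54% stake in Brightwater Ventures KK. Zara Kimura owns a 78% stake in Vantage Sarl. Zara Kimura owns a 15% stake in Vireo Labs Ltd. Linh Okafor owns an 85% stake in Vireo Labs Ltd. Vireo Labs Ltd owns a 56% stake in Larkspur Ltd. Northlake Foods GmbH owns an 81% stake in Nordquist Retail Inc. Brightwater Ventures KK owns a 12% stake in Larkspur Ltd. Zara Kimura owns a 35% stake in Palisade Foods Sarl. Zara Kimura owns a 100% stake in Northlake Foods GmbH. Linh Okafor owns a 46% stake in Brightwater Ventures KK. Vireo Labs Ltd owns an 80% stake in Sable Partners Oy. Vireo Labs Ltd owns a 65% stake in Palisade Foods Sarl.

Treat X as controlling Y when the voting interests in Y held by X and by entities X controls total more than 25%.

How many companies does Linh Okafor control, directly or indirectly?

Linh holds 46% of Brightwater, so Linh controls Brightwater.
Linh holds 85% of Vireo, so Linh controls Vireo.
Vireo holds 65% of Palisade, so Linh controls Palisade.
Brightwater and Vireo together hold 12% + 56% = 68% of Larkspur, so Linh controls Larkspur.
Vireo holds 80% of Sable, so Linh controls Sable.
No other company's threshold is met.
Linh controls 5 companies.

5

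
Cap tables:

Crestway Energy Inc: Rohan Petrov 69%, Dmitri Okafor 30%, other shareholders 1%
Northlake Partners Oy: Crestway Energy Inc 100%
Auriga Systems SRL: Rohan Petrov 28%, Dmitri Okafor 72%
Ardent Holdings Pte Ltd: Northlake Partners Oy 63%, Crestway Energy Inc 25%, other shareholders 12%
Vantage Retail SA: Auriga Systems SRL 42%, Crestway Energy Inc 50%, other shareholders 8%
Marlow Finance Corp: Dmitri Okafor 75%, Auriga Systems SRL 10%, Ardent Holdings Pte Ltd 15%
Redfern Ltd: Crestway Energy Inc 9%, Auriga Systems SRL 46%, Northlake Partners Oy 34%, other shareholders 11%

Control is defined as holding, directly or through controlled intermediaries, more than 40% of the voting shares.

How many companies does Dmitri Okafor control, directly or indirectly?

Dmitri holds 72% of Auriga, so Dmitri controls Auriga.
Auriga holds 42% of Vantage, so Dmitri controls Vantage.
Dmitri and Auriga together hold 75% + 10% = 85% of Marlow, so Dmitri controls Marlow.
Auriga holds 46% of Redfern, so Dmitri controls Redfern.
No other company's threshold is met.
Dmitri controls 4 companies.

4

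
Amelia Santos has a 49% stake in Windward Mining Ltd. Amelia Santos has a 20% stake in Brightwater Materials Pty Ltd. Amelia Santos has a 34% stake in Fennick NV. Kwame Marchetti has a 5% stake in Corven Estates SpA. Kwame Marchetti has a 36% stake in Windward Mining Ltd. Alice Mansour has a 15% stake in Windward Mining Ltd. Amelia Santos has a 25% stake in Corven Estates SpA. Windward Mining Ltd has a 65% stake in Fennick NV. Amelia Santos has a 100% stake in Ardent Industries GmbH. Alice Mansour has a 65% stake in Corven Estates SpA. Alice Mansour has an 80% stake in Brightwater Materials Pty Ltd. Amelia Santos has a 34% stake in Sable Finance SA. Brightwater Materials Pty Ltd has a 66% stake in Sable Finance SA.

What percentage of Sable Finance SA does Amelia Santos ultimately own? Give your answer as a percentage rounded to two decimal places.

47.20%

Amelia reaches Sable along 2 paths.
Via Brightwater: 20% × 66% = 13.2%.
Direct stake: 34% = 34%.
Total: 13.2% + 34% = 47.2%.
Rounded: 47.20%.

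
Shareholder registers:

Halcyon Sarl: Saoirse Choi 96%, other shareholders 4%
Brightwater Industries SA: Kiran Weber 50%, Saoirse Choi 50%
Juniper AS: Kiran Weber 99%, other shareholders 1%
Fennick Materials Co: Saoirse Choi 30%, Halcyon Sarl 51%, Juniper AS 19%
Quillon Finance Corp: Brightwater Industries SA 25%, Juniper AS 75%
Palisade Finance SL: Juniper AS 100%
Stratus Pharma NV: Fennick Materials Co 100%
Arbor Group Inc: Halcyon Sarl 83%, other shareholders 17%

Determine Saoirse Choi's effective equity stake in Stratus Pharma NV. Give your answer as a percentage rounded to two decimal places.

78.96%

Saoirse reaches Stratus along 2 paths.
Via Fennick: 30% × 100% = 30%.
Via Halcyon → Fennick: 96% × 51% × 100% = 48.96%.
Total: 30% + 48.96% = 78.96%.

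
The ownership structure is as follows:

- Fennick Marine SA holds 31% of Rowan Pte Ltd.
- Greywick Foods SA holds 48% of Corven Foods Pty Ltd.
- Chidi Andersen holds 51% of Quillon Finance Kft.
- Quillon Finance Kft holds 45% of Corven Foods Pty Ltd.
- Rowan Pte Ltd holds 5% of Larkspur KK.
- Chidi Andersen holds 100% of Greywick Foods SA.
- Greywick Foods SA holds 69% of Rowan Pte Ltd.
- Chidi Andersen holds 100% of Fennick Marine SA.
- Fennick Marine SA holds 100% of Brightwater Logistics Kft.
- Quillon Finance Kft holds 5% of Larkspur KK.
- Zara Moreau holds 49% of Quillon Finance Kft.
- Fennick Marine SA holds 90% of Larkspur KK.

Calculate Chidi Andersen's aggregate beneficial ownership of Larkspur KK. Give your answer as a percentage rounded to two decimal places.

97.55%

Chidi reaches Larkspur along 4 paths.
Via Quillon: 51% × 5% = 2.55%.
Via Greywick → Rowan: 100% × 69% × 5% = 3.45%.
Via Fennick → Rowan: 100% × 31% × 5% = 1.55%.
Via Fennick: 100% × 90% = 90%.
Total: 2.55% + 3.45% + 1.55% + 90% = 97.55%.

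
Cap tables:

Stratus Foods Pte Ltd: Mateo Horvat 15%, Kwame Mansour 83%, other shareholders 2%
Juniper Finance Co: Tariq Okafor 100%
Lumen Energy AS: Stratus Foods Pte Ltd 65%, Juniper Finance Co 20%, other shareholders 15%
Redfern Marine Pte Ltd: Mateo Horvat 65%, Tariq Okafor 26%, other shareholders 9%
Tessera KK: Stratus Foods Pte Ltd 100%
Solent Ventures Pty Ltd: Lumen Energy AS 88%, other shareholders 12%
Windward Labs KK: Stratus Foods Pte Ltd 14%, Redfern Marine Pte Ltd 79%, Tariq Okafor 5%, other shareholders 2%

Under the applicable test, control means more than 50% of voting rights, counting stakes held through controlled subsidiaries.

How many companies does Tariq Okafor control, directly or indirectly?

1

Tariq holds 100% of Juniper, so Tariq controls Juniper.
No other company's threshold is met.
Tariq controls 1 company.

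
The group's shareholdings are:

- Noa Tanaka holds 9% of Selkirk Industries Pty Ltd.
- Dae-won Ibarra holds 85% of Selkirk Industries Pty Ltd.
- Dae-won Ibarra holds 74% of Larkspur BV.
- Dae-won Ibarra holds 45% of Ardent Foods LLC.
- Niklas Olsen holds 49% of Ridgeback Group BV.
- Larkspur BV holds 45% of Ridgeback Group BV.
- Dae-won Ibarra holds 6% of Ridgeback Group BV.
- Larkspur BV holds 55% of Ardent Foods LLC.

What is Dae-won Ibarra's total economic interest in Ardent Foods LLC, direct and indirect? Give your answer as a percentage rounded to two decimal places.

Dae-won reaches Ardent along 2 paths.
Via Larkspur: 74% × 55% = 40.7%.
Direct stake: 45% = 45%.
Total: 40.7% + 45% = 85.7%.
Rounded: 85.70%.

85.70%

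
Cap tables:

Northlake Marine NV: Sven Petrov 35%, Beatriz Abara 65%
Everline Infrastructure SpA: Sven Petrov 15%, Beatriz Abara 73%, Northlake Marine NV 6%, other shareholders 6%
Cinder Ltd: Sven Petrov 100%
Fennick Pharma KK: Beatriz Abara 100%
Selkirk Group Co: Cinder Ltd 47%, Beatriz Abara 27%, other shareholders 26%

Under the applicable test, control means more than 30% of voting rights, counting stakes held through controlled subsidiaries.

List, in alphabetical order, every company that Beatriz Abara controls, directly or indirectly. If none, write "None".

Beatriz holds 65% of Northlake, so Beatriz controls Northlake.
Beatriz and Northlake together hold 73% + 6% = 79% of Everline, so Beatriz controls Everline.
Beatriz holds 100% of Fennick, so Beatriz controls Fennick.
No other company's threshold is met.

Everline Infrastructure SpA, Fennick Pharma KK, Northlake Marine NV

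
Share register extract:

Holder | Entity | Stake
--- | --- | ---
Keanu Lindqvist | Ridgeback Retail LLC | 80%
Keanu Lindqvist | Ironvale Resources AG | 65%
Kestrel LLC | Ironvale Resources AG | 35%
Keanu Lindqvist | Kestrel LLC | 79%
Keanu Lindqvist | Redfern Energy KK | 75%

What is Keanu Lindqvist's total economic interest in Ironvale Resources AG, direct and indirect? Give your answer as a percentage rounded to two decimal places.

Keanu reaches Ironvale along 2 paths.
Direct stake: 65% = 65%.
Via Kestrel: 79% × 35% = 27.65%.
Total: 65% + 27.65% = 92.65%.

92.65%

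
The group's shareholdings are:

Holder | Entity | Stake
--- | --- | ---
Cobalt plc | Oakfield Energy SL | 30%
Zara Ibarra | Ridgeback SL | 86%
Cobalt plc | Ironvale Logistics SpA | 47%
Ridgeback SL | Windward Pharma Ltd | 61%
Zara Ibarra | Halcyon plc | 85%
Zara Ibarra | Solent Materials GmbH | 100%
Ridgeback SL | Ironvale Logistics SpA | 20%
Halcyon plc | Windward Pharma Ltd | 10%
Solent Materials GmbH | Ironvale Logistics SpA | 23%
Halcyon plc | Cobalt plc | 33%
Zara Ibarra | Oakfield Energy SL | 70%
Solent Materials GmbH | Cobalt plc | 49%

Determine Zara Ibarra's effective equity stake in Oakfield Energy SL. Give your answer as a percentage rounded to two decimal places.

93.12%

Zara reaches Oakfield along 3 paths.
Direct stake: 70% = 70%.
Via Solent → Cobalt: 100% × 49% × 30% = 14.7%.
Via Halcyon → Cobalt: 85% × 33% × 30% = 8.415%.
Total: 70% + 14.7% + 8.415% = 93.115%.
Rounded: 93.12%.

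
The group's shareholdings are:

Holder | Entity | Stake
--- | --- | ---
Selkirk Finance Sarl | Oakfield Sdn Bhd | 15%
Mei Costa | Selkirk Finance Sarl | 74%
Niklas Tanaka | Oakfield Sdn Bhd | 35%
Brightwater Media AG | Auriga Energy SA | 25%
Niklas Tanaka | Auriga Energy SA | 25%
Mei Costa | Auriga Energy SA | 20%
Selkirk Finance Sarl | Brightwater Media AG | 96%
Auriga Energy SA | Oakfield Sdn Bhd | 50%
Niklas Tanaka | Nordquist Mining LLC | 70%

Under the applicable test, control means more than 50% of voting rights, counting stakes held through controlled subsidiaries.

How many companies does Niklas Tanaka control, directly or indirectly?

Niklas holds 70% of Nordquist, so Niklas controls Nordquist.
No other company's threshold is met.
Niklas controls 1 company.

1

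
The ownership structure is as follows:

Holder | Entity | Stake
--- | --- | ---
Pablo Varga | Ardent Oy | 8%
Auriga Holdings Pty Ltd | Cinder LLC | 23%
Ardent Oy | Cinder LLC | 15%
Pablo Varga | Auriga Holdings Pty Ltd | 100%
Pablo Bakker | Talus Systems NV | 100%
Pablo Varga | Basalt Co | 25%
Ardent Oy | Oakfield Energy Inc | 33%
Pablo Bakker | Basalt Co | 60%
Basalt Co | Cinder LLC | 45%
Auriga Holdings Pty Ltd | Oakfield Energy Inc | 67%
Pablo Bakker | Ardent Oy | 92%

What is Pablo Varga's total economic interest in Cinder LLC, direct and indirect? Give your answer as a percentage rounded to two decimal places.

35.45%

Pablo Varga reaches Cinder along 3 paths.
Via Basalt: 25% × 45% = 11.25%.
Via Auriga: 100% × 23% = 23%.
Via Ardent: 8% × 15% = 1.2%.
Total: 11.25% + 23% + 1.2% = 35.45%.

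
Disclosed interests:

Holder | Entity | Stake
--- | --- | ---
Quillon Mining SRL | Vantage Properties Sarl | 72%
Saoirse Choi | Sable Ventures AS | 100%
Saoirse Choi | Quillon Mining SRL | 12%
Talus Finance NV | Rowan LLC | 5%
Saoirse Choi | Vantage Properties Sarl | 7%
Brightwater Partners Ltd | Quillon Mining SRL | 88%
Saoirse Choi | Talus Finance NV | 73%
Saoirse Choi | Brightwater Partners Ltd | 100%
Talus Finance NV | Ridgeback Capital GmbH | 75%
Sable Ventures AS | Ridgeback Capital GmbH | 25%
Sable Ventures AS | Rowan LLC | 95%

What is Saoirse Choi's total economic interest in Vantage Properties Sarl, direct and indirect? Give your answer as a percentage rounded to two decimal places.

Saoirse reaches Vantage along 3 paths.
Direct stake: 7% = 7%.
Via Quillon: 12% × 72% = 8.64%.
Via Brightwater → Quillon: 100% × 88% × 72% = 63.36%.
Total: 7% + 8.64% + 63.36% = 79%.
Rounded: 79.00%.

79.00%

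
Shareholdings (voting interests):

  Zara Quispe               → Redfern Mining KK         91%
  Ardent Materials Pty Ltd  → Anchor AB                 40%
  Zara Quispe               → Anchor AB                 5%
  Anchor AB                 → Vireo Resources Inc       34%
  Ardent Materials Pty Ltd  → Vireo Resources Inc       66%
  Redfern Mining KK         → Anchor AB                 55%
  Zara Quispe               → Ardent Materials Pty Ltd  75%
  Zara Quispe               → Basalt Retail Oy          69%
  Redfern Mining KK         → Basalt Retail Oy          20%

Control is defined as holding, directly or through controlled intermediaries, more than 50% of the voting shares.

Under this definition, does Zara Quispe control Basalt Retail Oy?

Zara holds 91% of Redfern, so Zara controls Redfern.
Zara and Redfern together hold 69% + 20% = 89% of Basalt, so Zara controls Basalt.

Yes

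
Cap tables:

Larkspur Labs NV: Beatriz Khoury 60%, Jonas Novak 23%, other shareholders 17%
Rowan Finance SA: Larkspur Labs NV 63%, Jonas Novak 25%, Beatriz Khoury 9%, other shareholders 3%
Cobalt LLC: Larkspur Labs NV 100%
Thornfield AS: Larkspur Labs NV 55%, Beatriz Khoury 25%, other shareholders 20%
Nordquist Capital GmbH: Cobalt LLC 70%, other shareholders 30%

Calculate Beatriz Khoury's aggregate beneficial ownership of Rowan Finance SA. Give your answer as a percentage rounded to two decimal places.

Beatriz reaches Rowan along 2 paths.
Via Larkspur: 60% × 63% = 37.8%.
Direct stake: 9% = 9%.
Total: 37.8% + 9% = 46.8%.
Rounded: 46.80%.

46.80%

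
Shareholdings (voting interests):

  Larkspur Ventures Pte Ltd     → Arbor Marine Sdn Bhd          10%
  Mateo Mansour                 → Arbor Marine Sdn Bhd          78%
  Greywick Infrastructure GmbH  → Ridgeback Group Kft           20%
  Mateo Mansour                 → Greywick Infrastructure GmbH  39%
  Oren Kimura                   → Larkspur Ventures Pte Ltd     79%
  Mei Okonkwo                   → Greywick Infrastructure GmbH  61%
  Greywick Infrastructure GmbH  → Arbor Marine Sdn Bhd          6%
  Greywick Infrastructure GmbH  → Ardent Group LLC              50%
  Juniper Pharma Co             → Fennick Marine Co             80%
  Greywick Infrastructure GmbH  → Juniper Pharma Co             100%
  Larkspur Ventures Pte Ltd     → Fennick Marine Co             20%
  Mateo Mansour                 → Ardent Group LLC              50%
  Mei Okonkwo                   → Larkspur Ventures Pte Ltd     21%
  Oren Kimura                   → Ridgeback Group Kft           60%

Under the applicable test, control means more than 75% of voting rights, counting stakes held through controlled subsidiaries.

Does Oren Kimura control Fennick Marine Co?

No

Oren holds 79% of Larkspur, so Oren controls Larkspur.
In Fennick, Oren's side holds only 20%, not > 75%.
So Oren does not control Fennick.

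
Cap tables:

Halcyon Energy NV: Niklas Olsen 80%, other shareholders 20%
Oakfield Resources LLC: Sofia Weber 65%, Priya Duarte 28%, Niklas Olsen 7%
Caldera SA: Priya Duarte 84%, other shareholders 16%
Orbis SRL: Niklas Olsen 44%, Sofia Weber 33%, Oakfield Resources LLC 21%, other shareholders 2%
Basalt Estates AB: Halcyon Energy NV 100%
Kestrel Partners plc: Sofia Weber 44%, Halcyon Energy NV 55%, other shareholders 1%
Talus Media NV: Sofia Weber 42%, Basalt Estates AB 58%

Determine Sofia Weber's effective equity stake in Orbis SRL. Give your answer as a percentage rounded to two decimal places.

Sofia reaches Orbis along 2 paths.
Direct stake: 33% = 33%.
Via Oakfield: 65% × 21% = 13.65%.
Total: 33% + 13.65% = 46.65%.

46.65%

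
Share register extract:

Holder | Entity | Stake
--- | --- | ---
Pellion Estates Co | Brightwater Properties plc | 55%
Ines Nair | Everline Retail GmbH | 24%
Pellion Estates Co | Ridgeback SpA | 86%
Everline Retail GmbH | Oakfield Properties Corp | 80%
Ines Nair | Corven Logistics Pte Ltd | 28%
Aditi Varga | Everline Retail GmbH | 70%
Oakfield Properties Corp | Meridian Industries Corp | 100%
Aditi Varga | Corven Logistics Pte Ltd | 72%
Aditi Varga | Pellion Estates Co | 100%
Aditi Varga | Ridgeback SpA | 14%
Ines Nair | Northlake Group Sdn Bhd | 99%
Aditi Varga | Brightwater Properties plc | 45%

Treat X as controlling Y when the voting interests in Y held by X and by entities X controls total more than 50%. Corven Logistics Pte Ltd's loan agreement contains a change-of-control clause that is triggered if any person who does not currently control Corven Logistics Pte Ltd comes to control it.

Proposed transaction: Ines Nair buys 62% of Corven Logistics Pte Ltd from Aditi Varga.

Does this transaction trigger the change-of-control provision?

The purchase adds only to Ines's holdings (Aditi's stake shrinks), so Ines is the only person who could newly come to control Corven.
Ines holds 99% of Northlake, so Ines controls Northlake.
In Corven, Ines's side holds only 28%, not > 50%.
So before the transaction, Ines does not control Corven.
After the purchase, Ines's direct stake in Corven rises to 28% + 62% = 90%, and Aditi's stake falls to 10%.
Ines holds 90% of Corven, so Ines controls Corven.
Ines did not control Corven before and does after, so the clause is triggered.

Yes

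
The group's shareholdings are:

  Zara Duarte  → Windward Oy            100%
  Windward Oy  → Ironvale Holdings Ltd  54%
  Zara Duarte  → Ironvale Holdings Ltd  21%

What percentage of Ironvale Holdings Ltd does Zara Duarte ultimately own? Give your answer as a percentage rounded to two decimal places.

Zara reaches Ironvale along 2 paths.
Direct stake: 21% = 21%.
Via Windward: 100% × 54% = 54%.
Total: 21% + 54% = 75%.
Rounded: 75.00%.

75.00%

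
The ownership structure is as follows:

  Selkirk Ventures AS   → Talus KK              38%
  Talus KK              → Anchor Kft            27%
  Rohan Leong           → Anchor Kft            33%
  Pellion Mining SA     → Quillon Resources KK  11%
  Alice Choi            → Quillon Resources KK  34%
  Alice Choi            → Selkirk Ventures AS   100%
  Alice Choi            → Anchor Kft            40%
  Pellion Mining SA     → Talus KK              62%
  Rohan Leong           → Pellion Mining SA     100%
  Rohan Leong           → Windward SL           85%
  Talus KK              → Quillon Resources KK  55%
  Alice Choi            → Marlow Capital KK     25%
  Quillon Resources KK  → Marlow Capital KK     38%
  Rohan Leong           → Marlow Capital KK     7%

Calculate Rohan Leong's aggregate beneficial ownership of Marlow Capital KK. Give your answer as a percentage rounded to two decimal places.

Rohan reaches Marlow along 3 paths.
Via Pellion → Talus → Quillon: 100% × 62% × 55% × 38% = 12.958%.
Via Pellion → Quillon: 100% × 11% × 38% = 4.18%.
Direct stake: 7% = 7%.
Total: 12.958% + 4.18% + 7% = 24.138%.
Rounded: 24.14%.

24.14%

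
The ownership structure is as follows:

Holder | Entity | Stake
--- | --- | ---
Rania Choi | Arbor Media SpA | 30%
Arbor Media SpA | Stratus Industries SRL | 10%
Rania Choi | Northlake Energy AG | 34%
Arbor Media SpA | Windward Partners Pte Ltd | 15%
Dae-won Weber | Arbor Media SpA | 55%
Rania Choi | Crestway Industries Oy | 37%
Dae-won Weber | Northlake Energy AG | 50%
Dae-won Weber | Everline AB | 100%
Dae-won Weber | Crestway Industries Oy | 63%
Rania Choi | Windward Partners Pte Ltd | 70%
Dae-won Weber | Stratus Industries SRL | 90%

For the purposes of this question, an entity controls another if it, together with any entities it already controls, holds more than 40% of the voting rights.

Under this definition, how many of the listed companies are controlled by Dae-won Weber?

Dae-won holds 55% of Arbor, so Dae-won controls Arbor.
Dae-won and Arbor together hold 90% + 10% = 100% of Stratus, so Dae-won controls Stratus.
Dae-won holds 63% of Crestway, so Dae-won controls Crestway.
Dae-won holds 100% of Everline, so Dae-won controls Everline.
Dae-won holds 50% of Northlake, so Dae-won controls Northlake.
No other company's threshold is met.
Dae-won controls 5 companies.

5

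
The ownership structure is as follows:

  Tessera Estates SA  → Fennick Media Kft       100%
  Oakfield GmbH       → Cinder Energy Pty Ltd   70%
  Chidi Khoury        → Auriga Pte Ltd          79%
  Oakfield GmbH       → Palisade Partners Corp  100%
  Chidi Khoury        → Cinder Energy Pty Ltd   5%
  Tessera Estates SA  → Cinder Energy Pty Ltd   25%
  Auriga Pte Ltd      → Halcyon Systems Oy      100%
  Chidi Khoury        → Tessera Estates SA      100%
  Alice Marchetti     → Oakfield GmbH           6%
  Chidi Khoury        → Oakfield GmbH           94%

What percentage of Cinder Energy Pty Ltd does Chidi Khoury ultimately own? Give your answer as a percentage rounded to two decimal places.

95.80%

Chidi reaches Cinder along 3 paths.
Via Tessera: 100% × 25% = 25%.
Via Oakfield: 94% × 70% = 65.8%.
Direct stake: 5% = 5%.
Total: 25% + 65.8% + 5% = 95.8%.
Rounded: 95.80%.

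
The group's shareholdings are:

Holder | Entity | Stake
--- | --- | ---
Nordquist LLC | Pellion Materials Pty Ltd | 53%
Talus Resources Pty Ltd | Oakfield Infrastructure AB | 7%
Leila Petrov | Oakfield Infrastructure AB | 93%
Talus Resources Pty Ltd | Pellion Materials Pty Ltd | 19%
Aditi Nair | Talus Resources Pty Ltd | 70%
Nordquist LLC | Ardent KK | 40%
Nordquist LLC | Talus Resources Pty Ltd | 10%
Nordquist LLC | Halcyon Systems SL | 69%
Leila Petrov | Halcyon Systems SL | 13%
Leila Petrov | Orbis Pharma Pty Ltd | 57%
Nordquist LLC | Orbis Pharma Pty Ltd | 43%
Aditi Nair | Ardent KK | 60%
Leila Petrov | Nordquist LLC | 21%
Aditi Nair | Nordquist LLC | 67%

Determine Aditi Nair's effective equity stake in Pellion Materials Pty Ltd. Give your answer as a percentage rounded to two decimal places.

50.08%

Aditi reaches Pellion along 3 paths.
Via Nordquist: 67% × 53% = 35.51%.
Via Talus: 70% × 19% = 13.3%.
Via Nordquist → Talus: 67% × 10% × 19% = 1.273%.
Total: 35.51% + 13.3% + 1.273% = 50.083%.
Rounded: 50.08%.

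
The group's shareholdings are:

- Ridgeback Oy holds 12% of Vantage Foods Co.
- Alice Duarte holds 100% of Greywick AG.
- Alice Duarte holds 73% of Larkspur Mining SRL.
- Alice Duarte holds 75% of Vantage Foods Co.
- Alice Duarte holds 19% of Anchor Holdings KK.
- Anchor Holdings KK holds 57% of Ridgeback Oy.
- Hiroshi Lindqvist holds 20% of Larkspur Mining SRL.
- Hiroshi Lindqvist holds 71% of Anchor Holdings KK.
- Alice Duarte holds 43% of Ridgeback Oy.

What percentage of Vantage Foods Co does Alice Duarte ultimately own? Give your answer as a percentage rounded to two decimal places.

81.46%

Alice reaches Vantage along 3 paths.
Direct stake: 75% = 75%.
Via Ridgeback: 43% × 12% = 5.16%.
Via Anchor → Ridgeback: 19% × 57% × 12% = 1.2996%.
Total: 75% + 5.16% + 1.2996% = 81.4596%.
Rounded: 81.46%.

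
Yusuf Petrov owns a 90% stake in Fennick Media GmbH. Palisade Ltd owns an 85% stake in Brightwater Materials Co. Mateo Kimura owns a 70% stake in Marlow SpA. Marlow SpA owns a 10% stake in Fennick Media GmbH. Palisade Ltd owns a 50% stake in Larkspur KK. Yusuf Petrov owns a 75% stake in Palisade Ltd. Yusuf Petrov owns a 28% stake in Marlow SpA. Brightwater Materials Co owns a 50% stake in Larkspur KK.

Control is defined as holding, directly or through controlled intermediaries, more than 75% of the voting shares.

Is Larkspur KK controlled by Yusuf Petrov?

No

Yusuf holds 90% of Fennick, so Yusuf controls Fennick.
Neither Yusuf nor any entity Yusuf controls holds any voting interest in Larkspur.
So Yusuf does not control Larkspur.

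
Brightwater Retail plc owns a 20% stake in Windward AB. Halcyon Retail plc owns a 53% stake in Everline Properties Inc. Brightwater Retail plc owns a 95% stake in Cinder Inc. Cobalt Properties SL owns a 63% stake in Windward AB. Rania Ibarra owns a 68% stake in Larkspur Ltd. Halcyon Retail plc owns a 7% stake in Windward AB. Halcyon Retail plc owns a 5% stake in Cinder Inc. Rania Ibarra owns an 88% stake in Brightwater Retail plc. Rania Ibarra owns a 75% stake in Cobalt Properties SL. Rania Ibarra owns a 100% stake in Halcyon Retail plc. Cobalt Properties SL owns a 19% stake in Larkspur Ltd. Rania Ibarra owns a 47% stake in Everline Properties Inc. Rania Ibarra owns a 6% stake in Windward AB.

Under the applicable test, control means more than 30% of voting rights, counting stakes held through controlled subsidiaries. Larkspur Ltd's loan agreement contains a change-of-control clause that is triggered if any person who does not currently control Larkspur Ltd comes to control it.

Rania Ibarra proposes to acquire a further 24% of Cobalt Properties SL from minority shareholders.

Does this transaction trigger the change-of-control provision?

The purchase changes only Rania's holdings, so Rania is the only person who could newly come to control Larkspur.
Rania holds 75% of Cobalt, so Rania controls Cobalt.
Rania and Cobalt together hold 68% + 19% = 87% of Larkspur, so Rania controls Larkspur.
So Rania already controls Larkspur before the transaction.
After the purchase, Rania's direct stake in Cobalt rises to 75% + 24% = 99%.
Rania controlled Larkspur already, so this is not a new person acquiring control; every other person's position is unchanged or reduced.
No new person acquires control, so the clause is not triggered.

No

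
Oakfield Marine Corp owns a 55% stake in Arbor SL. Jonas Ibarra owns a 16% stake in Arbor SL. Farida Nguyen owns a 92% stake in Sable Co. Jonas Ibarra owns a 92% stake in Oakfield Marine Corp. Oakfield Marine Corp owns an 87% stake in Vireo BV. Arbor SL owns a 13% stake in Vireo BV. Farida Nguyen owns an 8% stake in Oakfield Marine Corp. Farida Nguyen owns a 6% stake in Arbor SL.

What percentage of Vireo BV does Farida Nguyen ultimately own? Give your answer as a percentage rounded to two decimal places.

Farida reaches Vireo along 3 paths.
Via Oakfield: 8% × 87% = 6.96%.
Via Arbor: 6% × 13% = 0.78%.
Via Oakfield → Arbor: 8% × 55% × 13% = 0.572%.
Total: 6.96% + 0.78% + 0.572% = 8.312%.
Rounded: 8.31%.

8.31%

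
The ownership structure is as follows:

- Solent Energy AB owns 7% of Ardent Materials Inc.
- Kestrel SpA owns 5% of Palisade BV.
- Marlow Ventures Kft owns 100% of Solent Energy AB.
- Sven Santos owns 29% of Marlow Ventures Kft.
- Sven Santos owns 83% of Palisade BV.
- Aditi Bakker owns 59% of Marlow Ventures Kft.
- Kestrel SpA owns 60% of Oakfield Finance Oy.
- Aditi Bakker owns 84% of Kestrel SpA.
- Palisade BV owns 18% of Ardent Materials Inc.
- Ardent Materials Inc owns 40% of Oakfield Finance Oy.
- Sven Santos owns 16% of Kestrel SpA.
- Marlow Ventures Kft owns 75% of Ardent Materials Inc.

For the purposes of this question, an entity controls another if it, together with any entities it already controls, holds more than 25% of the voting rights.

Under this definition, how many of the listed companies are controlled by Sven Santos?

Sven holds 29% of Marlow, so Sven controls Marlow.
Marlow holds 100% of Solent, so Sven controls Solent.
Sven holds 83% of Palisade, so Sven controls Palisade.
Solent and Marlow and Palisade together hold 7% + 75% + 18% = 100% of Ardent, so Sven controls Ardent.
Ardent holds 40% of Oakfield, so Sven controls Oakfield.
No other company's threshold is met.
Sven controls 5 companies.

5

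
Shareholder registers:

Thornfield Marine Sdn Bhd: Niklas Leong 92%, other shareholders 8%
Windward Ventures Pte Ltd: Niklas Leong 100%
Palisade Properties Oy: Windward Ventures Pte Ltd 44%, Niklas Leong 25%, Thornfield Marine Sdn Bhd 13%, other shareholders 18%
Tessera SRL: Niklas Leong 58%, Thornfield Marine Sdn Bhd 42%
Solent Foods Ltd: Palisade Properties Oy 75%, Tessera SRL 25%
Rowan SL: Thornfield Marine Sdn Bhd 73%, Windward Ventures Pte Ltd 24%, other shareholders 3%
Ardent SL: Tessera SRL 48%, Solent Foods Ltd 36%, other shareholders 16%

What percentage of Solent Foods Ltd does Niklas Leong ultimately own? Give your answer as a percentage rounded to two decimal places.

84.88%

Niklas reaches Solent along 5 paths.
Via Windward → Palisade: 100% × 44% × 75% = 33%.
Via Palisade: 25% × 75% = 18.75%.
Via Thornfield → Palisade: 92% × 13% × 75% = 8.97%.
Via Tessera: 58% × 25% = 14.5%.
Via Thornfield → Tessera: 92% × 42% × 25% = 9.66%.
Total: 33% + 18.75% + 8.97% + 14.5% + 9.66% = 84.88%.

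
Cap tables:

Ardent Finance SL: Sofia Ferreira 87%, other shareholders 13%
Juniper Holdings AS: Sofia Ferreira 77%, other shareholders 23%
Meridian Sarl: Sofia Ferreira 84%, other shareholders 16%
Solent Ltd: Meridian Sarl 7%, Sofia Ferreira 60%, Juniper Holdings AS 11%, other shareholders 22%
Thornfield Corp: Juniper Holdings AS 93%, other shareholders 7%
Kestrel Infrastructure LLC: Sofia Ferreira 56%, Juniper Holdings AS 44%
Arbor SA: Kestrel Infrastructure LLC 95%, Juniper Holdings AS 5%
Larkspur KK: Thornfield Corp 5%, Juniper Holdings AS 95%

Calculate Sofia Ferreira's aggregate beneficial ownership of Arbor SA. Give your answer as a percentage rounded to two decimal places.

89.24%

Sofia reaches Arbor along 3 paths.
Via Kestrel: 56% × 95% = 53.2%.
Via Juniper → Kestrel: 77% × 44% × 95% = 32.186%.
Via Juniper: 77% × 5% = 3.85%.
Total: 53.2% + 32.186% + 3.85% = 89.236%.
Rounded: 89.24%.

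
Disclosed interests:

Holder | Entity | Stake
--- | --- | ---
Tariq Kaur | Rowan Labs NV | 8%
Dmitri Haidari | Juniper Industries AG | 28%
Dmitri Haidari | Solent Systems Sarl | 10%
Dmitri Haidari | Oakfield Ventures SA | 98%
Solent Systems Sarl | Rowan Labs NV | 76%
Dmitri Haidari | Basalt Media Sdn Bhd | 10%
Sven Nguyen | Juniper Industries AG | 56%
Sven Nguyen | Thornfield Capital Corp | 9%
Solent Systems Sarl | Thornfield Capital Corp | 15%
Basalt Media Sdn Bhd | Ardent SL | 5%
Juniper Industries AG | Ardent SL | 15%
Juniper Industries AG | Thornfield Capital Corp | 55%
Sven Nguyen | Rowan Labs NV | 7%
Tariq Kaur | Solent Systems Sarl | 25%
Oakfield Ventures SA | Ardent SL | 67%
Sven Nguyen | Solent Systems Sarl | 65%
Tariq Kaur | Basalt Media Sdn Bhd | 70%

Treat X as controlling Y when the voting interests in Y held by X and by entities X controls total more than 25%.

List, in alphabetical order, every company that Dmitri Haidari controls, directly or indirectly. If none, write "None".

Dmitri holds 28% of Juniper, so Dmitri controls Juniper.
Dmitri holds 98% of Oakfield, so Dmitri controls Oakfield.
Juniper holds 55% of Thornfield, so Dmitri controls Thornfield.
Oakfield and Juniper together hold 67% + 15% = 82% of Ardent, so Dmitri controls Ardent.
No other company's threshold is met.

Ardent SL, Juniper Industries AG, Oakfield Ventures SA, Thornfield Capital Corp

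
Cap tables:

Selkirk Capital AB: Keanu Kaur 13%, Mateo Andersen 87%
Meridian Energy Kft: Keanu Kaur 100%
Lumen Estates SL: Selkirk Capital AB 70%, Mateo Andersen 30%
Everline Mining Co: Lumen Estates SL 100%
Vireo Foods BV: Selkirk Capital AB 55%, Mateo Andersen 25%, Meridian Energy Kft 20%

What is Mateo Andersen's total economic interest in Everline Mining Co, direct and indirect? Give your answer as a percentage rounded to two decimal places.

Mateo reaches Everline along 2 paths.
Via Selkirk → Lumen: 87% × 70% × 100% = 60.9%.
Via Lumen: 30% × 100% = 30%.
Total: 60.9% + 30% = 90.9%.
Rounded: 90.90%.

90.90%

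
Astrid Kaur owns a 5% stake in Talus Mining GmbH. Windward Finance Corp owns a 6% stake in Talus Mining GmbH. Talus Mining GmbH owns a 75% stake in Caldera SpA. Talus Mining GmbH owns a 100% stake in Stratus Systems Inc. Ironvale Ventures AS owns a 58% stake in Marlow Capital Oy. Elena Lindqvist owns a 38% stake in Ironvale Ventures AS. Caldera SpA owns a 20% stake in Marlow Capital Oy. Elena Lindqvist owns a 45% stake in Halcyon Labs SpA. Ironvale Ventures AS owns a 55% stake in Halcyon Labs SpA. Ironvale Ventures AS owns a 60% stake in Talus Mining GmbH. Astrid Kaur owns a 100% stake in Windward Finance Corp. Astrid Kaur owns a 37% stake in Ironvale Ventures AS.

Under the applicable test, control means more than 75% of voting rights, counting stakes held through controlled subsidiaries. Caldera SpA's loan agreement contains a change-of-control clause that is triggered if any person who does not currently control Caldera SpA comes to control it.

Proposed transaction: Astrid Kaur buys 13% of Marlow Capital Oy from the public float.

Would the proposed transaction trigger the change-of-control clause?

The purchase changes only Astrid's holdings, so Astrid is the only person who could newly come to control Caldera.
Astrid holds 100% of Windward, so Astrid controls Windward.
Neither Astrid nor any entity Astrid controls holds any voting interest in Caldera.
So before the transaction, Astrid does not control Caldera.
After the purchase, Astrid holds 13% of Marlow directly.
Astrid's side now holds 13% of Marlow, not > 75%, so Astrid still does not control Marlow.
After the transaction, neither Astrid nor any entity Astrid controls holds a voting interest in Caldera, so Astrid still does not control it.
No new person acquires control, so the clause is not triggered.

No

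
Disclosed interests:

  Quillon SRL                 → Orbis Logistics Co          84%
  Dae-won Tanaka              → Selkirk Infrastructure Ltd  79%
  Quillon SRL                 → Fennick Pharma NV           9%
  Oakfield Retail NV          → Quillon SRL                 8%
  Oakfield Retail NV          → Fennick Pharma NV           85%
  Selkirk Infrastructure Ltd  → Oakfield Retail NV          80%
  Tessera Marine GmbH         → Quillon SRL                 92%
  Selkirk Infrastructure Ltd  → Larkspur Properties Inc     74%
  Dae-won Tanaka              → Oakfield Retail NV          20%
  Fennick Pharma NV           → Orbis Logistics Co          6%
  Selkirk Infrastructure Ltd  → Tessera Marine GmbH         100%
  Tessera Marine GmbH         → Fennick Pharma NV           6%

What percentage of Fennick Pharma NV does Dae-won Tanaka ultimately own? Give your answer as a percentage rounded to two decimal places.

Dae-won reaches Fennick along 6 paths.
Via Oakfield → Quillon: 20% × 8% × 9% = 0.144%.
Via Selkirk → Oakfield → Quillon: 79% × 80% × 8% × 9% = 0.45504%.
Via Selkirk → Tessera → Quillon: 79% × 100% × 92% × 9% = 6.5412%.
Via Selkirk → Tessera: 79% × 100% × 6% = 4.74%.
Via Oakfield: 20% × 85% = 17%.
Via Selkirk → Oakfield: 79% × 80% × 85% = 53.72%.
Total: 0.144% + 0.45504% + 6.5412% + 4.74% + 17% + 53.72% = 82.60024%.
Rounded: 82.60%.

82.60%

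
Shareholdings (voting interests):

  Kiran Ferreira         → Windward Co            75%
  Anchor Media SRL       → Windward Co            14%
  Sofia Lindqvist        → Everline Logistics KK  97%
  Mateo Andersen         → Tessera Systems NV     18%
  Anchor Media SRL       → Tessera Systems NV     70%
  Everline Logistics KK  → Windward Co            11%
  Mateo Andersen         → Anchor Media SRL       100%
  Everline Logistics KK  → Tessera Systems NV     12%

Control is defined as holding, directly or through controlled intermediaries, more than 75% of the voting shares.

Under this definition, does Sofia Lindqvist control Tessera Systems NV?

No

Sofia holds 97% of Everline, so Sofia controls Everline.
In Tessera, Sofia's side holds only 12%, not > 75%.
So Sofia does not control Tessera.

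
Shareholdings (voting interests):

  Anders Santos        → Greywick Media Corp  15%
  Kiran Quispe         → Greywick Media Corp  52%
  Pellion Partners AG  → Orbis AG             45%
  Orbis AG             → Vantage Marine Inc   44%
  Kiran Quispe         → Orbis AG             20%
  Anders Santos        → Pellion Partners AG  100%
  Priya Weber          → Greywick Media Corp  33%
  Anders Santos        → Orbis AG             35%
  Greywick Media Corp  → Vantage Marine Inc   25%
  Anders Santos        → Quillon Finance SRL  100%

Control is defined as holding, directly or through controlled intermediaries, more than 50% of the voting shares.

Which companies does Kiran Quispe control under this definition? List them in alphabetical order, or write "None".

Greywick Media Corp

Kiran holds 52% of Greywick, so Kiran controls Greywick.
No other company's threshold is met.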